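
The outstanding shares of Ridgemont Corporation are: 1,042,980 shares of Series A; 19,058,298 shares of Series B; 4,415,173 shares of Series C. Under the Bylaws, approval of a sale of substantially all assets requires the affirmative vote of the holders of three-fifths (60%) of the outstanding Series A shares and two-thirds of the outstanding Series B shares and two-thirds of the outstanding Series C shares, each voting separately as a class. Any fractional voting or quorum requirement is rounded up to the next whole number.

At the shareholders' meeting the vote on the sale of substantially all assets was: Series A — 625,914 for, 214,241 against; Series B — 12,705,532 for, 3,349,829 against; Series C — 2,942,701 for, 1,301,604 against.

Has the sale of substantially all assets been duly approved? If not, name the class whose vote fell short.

Series A: 3/5 of 1042980 = 625788; 625,788 required, 625,914 in favor — approved.
Series B: 2/3 of 19058298 = 12705532; 12,705,532 required, 12,705,532 in favor — approved.
Series C: 2/3 of 4415173 = 2943448.67, rounded up to 2943449; 2,943,449 required, 2,942,701 in favor — not approved.

Not approved — the Series C shares did not give the required vote.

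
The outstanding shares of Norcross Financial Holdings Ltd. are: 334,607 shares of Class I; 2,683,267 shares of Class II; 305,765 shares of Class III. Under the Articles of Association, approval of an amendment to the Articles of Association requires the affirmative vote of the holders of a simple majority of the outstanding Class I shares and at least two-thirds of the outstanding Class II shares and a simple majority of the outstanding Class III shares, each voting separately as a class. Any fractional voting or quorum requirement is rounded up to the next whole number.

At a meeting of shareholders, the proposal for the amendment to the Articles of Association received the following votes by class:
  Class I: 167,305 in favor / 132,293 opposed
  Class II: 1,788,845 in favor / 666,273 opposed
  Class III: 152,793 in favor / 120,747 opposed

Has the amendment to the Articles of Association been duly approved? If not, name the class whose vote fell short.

Class I: a majority of 334607 is 167304; 167,304 required, 167,305 in favor — approved.
Class II: 2/3 of 2683267 = 1788844.67, rounded up to 1788845; 1,788,845 required, 1,788,845 in favor — approved.
Class III: a majority of 305765 is 152883; 152,883 required, 152,793 in favor — not approved.

Not approved — the Class III shares did not give the required vote.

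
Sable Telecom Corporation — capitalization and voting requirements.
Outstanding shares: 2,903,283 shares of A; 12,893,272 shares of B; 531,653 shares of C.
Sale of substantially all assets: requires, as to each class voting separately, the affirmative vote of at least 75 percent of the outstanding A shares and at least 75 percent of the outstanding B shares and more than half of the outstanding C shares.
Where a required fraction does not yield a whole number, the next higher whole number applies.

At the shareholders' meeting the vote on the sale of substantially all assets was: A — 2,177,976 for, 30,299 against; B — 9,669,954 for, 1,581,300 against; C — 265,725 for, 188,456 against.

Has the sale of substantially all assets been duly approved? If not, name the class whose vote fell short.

Not approved — the C shares did not give the required vote.

A: 3/4 of 2903283 = 2177462.25, rounded up to 2177463; 2,177,463 required, 2,177,976 in favor — approved.
B: 3/4 of 12893272 = 9669954; 9,669,954 required, 9,669,954 in favor — approved.
C: a majority of 531653 is 265827; 265,827 required, 265,725 in favor — not approved.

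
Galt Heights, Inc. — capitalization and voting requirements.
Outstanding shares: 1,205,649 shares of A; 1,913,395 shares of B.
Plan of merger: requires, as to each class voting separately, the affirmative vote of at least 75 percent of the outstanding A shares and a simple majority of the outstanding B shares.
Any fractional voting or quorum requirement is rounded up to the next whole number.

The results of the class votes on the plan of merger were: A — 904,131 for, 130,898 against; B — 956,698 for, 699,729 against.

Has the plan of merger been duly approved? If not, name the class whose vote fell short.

A: 3/4 of 1205649 = 904236.75, rounded up to 904237; 904,237 required, 904,131 in favor — not approved.
B: a majority of 1913395 is 956698; 956,698 required, 956,698 in favor — approved.

Not approved — the A shares did not give the required vote.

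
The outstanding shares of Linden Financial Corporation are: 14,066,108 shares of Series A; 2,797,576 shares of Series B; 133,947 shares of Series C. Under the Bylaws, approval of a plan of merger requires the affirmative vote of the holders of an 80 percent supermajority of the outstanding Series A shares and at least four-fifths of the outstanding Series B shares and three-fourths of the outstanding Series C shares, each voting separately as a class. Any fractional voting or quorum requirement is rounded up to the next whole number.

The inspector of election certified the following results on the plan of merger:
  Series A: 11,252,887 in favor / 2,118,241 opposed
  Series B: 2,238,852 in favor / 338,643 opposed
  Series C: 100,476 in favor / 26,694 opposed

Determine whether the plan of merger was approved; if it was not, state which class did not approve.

Series A: 4/5 of 14066108 = 11252886.40, rounded up to 11252887; 11,252,887 required, 11,252,887 in favor — approved.
Series B: 4/5 of 2797576 = 2238060.80, rounded up to 2238061; 2,238,061 required, 2,238,852 in favor — approved.
Series C: 3/4 of 133947 = 100460.25, rounded up to 100461; 100,461 required, 100,476 in favor — approved.

Approved — every class gave the required vote.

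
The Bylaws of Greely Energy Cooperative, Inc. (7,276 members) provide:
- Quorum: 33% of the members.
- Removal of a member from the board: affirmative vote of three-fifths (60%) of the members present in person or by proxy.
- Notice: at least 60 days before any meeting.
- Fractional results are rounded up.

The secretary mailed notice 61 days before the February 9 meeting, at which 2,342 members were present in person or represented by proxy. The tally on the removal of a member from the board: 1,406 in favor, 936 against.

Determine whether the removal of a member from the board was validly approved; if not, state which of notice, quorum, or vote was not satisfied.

Invalid — quorum requirement not satisfied.

Notice: 61 days given; 60 required. Satisfied.
Quorum: 33% of 7,276 = 2,401.08, rounded up to 2,402; 2,342 present. Not satisfied.
Vote: requires three-fifths of those present (2,342); 3/5 of 2342 = 1405.20, rounded up to 1406, so 1,406 needed; 1,406 in favor. Satisfied.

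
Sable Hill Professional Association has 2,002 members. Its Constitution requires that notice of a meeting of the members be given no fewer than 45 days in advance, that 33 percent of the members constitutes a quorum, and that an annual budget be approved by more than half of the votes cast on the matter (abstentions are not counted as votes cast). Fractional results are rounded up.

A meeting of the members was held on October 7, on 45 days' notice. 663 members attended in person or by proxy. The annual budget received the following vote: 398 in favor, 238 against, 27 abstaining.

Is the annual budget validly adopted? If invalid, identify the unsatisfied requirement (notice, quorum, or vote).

Valid — all requirements satisfied.

Notice: 45 days given; 45 required. Satisfied.
Quorum: 33% of 2,002 = 660.66, rounded up to 661; 663 present. Satisfied.
Vote: requires a majority of the votes cast (663 − 27 abstaining = 636); a majority of 636 is 319, so 319 needed; 398 in favor. Satisfied.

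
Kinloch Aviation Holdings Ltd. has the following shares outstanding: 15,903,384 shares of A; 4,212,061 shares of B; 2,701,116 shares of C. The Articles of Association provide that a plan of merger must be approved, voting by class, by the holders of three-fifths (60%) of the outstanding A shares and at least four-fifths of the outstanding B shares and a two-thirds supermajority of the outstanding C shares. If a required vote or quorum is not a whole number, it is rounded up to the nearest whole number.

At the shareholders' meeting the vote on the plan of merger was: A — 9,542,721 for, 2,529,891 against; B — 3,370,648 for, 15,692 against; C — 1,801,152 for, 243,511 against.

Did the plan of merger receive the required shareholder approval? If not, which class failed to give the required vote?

A: 3/5 of 15903384 = 9542030.40, rounded up to 9542031; 9,542,031 required, 9,542,721 in favor — approved.
B: 4/5 of 4212061 = 3369648.80, rounded up to 3369649; 3,369,649 required, 3,370,648 in favor — approved.
C: 2/3 of 2701116 = 1800744; 1,800,744 required, 1,801,152 in favor — approved.

Approved — every class gave the required vote.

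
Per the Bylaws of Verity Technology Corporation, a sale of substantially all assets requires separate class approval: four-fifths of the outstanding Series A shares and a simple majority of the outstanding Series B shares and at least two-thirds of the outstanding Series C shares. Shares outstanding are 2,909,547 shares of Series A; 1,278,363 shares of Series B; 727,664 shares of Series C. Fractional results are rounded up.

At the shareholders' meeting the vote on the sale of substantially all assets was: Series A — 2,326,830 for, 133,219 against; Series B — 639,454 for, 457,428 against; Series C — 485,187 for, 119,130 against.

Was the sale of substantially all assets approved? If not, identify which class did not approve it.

Series A: 4/5 of 2909547 = 2327637.60, rounded up to 2327638; 2,327,638 required, 2,326,830 in favor — not approved.
Series B: a majority of 1278363 is 639182; 639,182 required, 639,454 in favor — approved.
Series C: 2/3 of 727664 = 485109.33, rounded up to 485110; 485,110 required, 485,187 in favor — approved.

Not approved — the Series A shares did not give the required vote.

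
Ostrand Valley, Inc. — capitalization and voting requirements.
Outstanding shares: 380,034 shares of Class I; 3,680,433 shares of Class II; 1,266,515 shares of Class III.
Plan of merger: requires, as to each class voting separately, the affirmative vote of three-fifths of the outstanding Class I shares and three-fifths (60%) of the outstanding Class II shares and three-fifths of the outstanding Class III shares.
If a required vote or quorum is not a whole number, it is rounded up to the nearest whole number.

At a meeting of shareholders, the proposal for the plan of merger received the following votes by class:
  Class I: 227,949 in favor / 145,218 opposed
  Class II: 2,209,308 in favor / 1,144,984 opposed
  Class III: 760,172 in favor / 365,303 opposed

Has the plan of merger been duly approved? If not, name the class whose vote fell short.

Not approved — the Class I shares did not give the required vote.

Class I: 3/5 of 380034 = 228020.40, rounded up to 228021; 228,021 required, 227,949 in favor — not approved.
Class II: 3/5 of 3680433 = 2208259.80, rounded up to 2208260; 2,208,260 required, 2,209,308 in favor — approved.
Class III: 3/5 of 1266515 = 759909; 759,909 required, 760,172 in favor — approved.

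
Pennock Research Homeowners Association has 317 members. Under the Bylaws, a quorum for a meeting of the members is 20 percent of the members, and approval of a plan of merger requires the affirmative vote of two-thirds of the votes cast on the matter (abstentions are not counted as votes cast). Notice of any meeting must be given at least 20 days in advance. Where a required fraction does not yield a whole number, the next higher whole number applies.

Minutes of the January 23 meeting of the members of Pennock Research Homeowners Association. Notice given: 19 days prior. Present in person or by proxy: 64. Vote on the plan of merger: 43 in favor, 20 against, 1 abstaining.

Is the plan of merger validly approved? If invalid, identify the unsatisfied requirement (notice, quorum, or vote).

Notice: 19 days given; 20 required. Not satisfied.
Quorum: 20% of 317 = 63.40, rounded up to 64; 64 present. Satisfied.
Vote: requires two-thirds of the votes cast (64 − 1 abstaining = 63); 2/3 of 63 = 42, so 42 needed; 43 in favor. Satisfied.

Invalid — notice requirement not satisfied.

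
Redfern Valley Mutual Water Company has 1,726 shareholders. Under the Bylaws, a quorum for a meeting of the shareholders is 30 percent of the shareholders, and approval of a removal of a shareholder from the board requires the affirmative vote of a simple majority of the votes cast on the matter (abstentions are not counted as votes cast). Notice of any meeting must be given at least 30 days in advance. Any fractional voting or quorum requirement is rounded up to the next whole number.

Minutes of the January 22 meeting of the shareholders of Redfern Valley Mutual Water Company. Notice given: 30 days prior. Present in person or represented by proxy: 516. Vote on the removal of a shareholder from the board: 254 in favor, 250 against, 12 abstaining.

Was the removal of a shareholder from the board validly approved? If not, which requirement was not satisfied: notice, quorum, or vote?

Invalid — quorum requirement not satisfied.

Notice: 30 days given; 30 required. Satisfied.
Quorum: 30% of 1,726 = 517.80, rounded up to 518; 516 present. Not satisfied.
Vote: requires a majority of the votes cast (516 − 12 abstaining = 504); a majority of 504 is 253, so 253 needed; 254 in favor. Satisfied.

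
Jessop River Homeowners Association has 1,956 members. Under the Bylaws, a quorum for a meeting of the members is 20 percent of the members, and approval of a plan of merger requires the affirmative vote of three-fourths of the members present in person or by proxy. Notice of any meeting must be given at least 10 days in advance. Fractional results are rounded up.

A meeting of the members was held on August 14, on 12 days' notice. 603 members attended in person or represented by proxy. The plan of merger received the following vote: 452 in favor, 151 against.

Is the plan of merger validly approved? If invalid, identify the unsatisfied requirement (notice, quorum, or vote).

Invalid — vote requirement not satisfied.

Notice: 12 days given; 10 required. Satisfied.
Quorum: 20% of 1,956 = 391.20, rounded up to 392; 603 present. Satisfied.
Vote: requires three-fourths of those present (603); 3/4 of 603 = 452.25, rounded up to 453, so 453 needed; 452 in favor. Not satisfied.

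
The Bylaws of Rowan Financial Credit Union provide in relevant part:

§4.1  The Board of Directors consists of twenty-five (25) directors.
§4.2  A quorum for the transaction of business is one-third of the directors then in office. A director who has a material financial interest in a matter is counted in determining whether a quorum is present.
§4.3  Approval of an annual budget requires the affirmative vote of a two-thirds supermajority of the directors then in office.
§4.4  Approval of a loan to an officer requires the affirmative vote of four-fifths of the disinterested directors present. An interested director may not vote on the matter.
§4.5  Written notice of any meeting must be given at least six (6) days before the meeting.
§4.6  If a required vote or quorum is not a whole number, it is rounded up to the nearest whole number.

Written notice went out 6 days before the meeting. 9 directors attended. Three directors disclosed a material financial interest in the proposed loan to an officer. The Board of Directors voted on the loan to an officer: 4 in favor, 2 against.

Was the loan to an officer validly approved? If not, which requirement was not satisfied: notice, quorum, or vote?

Notice: 6 days given; 6 required (6 ≥ 6). Satisfied.
Quorum: 9 present (interested directors count toward quorum); quorum is 9. Satisfied.
Vote: the loan to an officer requires four-fifths of the disinterested directors present (9 − 3 = 6). 4/5 of 6 = 4.80, rounded up to 5, so 5 affirmative votes are needed; 4 voted in favor. Not satisfied.

Invalid — vote requirement not satisfied.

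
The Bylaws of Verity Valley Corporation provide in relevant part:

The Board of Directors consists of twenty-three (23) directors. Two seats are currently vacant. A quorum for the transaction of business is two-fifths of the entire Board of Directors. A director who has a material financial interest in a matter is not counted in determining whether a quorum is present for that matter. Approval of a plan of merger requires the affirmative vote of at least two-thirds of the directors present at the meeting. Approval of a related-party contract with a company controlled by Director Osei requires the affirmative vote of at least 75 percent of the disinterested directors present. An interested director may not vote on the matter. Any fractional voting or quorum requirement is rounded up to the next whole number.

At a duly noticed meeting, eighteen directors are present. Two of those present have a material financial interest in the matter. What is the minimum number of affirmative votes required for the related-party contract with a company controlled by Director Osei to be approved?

12

The related-party contract with a company controlled by Director Osei requires three-fourths of the disinterested directors present (18 − 2 = 16).
3/4 of 16 = 12.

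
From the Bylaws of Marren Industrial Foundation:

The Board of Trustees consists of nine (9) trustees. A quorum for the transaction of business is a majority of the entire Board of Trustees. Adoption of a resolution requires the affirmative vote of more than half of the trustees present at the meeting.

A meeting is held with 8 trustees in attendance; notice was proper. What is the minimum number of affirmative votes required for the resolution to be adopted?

The resolution requires a majority of the trustees present (8).
A majority of 8 is 5.

5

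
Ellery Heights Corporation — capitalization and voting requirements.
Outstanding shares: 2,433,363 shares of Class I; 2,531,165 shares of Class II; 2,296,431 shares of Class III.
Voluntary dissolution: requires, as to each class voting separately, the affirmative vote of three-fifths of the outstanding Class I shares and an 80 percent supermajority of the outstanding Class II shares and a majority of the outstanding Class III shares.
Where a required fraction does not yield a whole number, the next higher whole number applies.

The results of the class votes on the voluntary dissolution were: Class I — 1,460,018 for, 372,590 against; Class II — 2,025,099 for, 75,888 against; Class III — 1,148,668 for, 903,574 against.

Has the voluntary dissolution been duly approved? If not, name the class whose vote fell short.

Approved — every class gave the required vote.

Class I: 3/5 of 2433363 = 1460017.80, rounded up to 1460018; 1,460,018 required, 1,460,018 in favor — approved.
Class II: 4/5 of 2531165 = 2024932; 2,024,932 required, 2,025,099 in favor — approved.
Class III: a majority of 2296431 is 1148216; 1,148,216 required, 1,148,668 in favor — approved.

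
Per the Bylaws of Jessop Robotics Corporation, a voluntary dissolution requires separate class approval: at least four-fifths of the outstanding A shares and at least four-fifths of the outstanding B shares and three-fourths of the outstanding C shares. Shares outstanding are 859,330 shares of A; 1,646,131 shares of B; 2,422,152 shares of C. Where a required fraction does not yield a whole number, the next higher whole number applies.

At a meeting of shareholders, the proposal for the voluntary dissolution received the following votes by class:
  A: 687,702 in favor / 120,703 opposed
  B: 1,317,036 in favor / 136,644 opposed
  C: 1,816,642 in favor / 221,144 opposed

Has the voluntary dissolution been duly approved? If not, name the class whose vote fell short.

Approved — every class gave the required vote.

A: 4/5 of 859330 = 687464; 687,464 required, 687,702 in favor — approved.
B: 4/5 of 1646131 = 1316904.80, rounded up to 1316905; 1,316,905 required, 1,317,036 in favor — approved.
C: 3/4 of 2422152 = 1816614; 1,816,614 required, 1,816,642 in favor — approved.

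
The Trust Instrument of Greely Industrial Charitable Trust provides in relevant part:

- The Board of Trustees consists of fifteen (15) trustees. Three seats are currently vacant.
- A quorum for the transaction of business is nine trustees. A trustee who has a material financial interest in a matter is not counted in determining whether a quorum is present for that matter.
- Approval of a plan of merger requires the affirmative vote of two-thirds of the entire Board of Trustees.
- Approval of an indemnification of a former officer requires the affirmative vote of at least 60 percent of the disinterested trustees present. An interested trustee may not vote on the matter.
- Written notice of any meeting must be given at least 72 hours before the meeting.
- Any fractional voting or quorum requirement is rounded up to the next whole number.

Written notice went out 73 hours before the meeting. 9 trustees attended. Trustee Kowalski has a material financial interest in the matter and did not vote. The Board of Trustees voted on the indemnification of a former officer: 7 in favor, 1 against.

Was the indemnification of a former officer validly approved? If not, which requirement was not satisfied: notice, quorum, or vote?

Invalid — quorum requirement not satisfied.

Notice: 73 hours given; 72 required (73 ≥ 72). Satisfied.
Quorum: 9 present, but the 1 interested trustee does not count, leaving 8. Quorum is 9. Not satisfied.
Vote: the indemnification of a former officer requires three-fifths of the disinterested trustees present (9 − 1 = 8). 3/5 of 8 = 4.80, rounded up to 5, so 5 affirmative votes are needed; 7 voted in favor. Satisfied. (Moot — without a quorum no business can be validly transacted.)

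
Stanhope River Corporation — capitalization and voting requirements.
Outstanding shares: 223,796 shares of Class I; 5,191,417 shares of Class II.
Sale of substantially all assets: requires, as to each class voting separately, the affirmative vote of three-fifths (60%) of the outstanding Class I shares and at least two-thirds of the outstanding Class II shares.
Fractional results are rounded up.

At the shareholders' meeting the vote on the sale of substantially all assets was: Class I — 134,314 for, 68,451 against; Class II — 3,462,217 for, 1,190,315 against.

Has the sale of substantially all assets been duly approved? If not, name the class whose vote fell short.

Approved — every class gave the required vote.

Class I: 3/5 of 223796 = 134277.60, rounded up to 134278; 134,278 required, 134,314 in favor — approved.
Class II: 2/3 of 5191417 = 3460944.67, rounded up to 3460945; 3,460,945 required, 3,462,217 in favor — approved.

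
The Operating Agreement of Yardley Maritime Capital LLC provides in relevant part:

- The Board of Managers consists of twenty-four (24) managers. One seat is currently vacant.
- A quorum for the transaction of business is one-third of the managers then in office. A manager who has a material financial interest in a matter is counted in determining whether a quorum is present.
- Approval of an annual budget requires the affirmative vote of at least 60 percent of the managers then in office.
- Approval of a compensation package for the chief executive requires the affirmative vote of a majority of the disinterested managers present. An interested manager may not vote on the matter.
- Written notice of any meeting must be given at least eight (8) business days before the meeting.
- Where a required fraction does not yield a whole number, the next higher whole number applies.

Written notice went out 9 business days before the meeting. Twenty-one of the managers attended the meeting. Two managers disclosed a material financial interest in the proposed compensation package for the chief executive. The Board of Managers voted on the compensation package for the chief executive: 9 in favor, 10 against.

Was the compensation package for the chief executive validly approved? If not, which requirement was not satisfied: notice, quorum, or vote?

Notice: 9 business days given; 8 required (9 ≥ 8). Satisfied.
Quorum: 21 present (interested managers count toward quorum); quorum is 8. Satisfied.
Vote: the compensation package for the chief executive requires a majority of the disinterested managers present (21 − 2 = 19). A majority of 19 is 10, so 10 affirmative votes are needed; 9 voted in favor. Not satisfied.

Invalid — vote requirement not satisfied.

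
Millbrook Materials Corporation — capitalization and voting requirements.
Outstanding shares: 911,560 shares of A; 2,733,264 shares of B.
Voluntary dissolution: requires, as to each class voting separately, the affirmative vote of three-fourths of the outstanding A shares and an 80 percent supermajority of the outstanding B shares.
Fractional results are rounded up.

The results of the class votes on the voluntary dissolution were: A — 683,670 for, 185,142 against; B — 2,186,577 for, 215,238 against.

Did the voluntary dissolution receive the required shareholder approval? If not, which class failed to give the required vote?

Not approved — the B shares did not give the required vote.

A: 3/4 of 911560 = 683670; 683,670 required, 683,670 in favor — approved.
B: 4/5 of 2733264 = 2186611.20, rounded up to 2186612; 2,186,612 required, 2,186,577 in favor — not approved.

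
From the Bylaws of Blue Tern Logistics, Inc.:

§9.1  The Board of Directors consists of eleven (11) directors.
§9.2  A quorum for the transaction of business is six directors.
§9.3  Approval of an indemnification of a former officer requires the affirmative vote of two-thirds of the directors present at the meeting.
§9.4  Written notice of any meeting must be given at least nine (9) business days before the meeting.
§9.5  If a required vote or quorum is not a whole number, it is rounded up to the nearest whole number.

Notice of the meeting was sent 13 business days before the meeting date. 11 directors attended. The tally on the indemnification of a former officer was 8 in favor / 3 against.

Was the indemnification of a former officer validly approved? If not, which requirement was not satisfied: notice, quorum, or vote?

Notice: 13 business days given; 9 required (13 ≥ 9). Satisfied.
Quorum: 11 present; quorum is 6. Satisfied.
Vote: the indemnification of a former officer requires two-thirds of the directors present (11). 2/3 of 11 = 7.33, rounded up to 8, so 8 affirmative votes are needed; 8 voted in favor. Satisfied.

Valid — all requirements satisfied.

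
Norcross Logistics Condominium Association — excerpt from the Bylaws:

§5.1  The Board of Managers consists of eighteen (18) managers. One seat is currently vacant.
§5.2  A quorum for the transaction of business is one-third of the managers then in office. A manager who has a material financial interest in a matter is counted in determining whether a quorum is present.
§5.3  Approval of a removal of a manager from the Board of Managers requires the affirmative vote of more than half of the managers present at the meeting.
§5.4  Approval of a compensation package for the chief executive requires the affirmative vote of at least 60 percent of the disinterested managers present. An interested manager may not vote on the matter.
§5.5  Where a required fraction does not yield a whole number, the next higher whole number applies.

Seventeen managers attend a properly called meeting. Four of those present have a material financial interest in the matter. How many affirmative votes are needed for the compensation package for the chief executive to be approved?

8

The compensation package for the chief executive requires three-fifths of the disinterested managers present (17 − 4 = 13).
3/5 of 13 = 7.80, rounded up to 8.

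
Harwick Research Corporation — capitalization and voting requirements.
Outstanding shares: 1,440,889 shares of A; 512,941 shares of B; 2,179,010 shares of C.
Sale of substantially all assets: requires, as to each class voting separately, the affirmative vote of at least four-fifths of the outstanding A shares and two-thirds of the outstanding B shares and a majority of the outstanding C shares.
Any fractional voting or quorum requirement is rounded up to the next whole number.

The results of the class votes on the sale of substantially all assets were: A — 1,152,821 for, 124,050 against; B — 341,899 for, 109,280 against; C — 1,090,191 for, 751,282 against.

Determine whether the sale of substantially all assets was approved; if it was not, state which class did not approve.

Not approved — the B shares did not give the required vote.

A: 4/5 of 1440889 = 1152711.20, rounded up to 1152712; 1,152,712 required, 1,152,821 in favor — approved.
B: 2/3 of 512941 = 341960.67, rounded up to 341961; 341,961 required, 341,899 in favor — not approved.
C: a majority of 2179010 is 1089506; 1,089,506 required, 1,090,191 in favor — approved.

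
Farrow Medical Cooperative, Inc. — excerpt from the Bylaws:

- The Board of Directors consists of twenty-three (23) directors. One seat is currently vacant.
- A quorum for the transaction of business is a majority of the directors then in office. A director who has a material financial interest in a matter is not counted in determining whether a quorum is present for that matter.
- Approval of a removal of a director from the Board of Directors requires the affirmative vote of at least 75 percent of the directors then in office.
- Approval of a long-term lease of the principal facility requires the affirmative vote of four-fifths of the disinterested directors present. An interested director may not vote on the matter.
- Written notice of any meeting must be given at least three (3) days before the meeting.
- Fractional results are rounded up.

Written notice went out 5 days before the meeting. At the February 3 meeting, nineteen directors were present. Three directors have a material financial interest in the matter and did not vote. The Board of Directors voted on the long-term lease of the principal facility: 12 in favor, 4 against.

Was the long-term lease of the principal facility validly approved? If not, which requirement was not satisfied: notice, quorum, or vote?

Notice: 5 days given; 3 required (5 ≥ 3). Satisfied.
Quorum: 19 present, but the 3 interested directors do not count, leaving 16. Quorum is 12. Satisfied.
Vote: the long-term lease of the principal facility requires four-fifths of the disinterested directors present (19 − 3 = 16). 4/5 of 16 = 12.80, rounded up to 13, so 13 affirmative votes are needed; 12 voted in favor. Not satisfied.

Invalid — vote requirement not satisfied.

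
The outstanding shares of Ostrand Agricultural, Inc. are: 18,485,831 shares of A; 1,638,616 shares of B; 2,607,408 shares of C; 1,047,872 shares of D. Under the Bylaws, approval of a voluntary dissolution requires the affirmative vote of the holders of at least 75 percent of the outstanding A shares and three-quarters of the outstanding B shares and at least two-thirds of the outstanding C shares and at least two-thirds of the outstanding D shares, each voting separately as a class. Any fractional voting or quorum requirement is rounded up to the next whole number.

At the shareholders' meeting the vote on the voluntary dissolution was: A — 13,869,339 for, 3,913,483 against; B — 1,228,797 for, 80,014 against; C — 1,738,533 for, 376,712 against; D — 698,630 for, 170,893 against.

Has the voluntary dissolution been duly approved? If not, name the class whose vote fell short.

A: 3/4 of 18485831 = 13864373.25, rounded up to 13864374; 13,864,374 required, 13,869,339 in favor — approved.
B: 3/4 of 1638616 = 1228962; 1,228,962 required, 1,228,797 in favor — not approved.
C: 2/3 of 2607408 = 1738272; 1,738,272 required, 1,738,533 in favor — approved.
D: 2/3 of 1047872 = 698581.33, rounded up to 698582; 698,582 required, 698,630 in favor — approved.

Not approved — the B shares did not give the required vote.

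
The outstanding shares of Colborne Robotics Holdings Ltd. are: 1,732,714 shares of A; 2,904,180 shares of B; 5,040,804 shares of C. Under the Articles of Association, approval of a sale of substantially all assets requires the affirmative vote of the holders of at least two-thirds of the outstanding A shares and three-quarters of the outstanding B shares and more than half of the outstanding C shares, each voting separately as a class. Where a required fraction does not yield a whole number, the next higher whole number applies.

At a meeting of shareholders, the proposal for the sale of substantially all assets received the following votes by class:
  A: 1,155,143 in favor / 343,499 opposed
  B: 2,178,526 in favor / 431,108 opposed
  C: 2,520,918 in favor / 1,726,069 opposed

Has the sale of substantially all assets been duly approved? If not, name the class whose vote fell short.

Approved — every class gave the required vote.

A: 2/3 of 1732714 = 1155142.67, rounded up to 1155143; 1,155,143 required, 1,155,143 in favor — approved.
B: 3/4 of 2904180 = 2178135; 2,178,135 required, 2,178,526 in favor — approved.
C: a majority of 5040804 is 2520403; 2,520,403 required, 2,520,918 in favor — approved.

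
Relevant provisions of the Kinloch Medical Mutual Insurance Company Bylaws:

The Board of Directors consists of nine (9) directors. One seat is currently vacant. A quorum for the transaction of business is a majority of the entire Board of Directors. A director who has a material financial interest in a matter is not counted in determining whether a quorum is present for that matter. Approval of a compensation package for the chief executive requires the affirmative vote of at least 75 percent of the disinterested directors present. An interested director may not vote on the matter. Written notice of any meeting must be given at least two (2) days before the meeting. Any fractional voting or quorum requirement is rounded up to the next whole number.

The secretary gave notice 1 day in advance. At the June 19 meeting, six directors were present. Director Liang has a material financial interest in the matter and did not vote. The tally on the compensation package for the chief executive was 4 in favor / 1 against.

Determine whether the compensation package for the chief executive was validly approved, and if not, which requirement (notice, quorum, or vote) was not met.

Invalid — notice requirement not satisfied.

Notice: 1 day given; 2 required (1 < 2). Not satisfied.
Quorum: 6 present, but the 1 interested director does not count, leaving 5. Quorum is 5. Satisfied.
Vote: the compensation package for the chief executive requires three-fourths of the disinterested directors present (6 − 1 = 5). 3/4 of 5 = 3.75, rounded up to 4, so 4 affirmative votes are needed; 4 voted in favor. Satisfied.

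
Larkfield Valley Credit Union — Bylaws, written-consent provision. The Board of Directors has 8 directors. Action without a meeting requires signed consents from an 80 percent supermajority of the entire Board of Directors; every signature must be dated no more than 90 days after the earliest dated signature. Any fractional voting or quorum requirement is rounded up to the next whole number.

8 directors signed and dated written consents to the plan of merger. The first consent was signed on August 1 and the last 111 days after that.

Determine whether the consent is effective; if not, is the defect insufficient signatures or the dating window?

Not effective — dating-window requirement not satisfied.

Signatures required: an 80 percent supermajority of 8 — 4/5 of 8 = 6.40, rounded up to 7, so 7 needed; 8 signed. Sufficient.
Dating window: the latest signature is 111 days after the earliest; the limit is 90 days. Outside the window.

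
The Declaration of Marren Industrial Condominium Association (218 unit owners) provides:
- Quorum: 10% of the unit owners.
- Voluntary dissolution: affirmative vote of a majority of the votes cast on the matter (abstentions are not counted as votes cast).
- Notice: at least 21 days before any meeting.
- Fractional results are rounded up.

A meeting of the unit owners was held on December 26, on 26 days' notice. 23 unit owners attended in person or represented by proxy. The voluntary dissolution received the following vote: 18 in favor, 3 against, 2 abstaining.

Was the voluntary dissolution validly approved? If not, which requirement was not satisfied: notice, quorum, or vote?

Notice: 26 days given; 21 required. Satisfied.
Quorum: 10% of 218 = 21.80, rounded up to 22; 23 present. Satisfied.
Vote: requires a majority of the votes cast (23 − 2 abstaining = 21); a majority of 21 is 11, so 11 needed; 18 in favor. Satisfied.

Valid — all requirements satisfied.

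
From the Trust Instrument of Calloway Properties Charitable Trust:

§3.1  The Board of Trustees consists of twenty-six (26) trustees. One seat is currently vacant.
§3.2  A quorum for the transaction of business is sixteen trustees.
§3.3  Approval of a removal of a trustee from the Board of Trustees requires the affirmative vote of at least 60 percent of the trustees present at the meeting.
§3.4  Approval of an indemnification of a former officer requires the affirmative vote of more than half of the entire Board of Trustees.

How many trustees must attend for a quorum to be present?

The quorum is fixed at 16.

16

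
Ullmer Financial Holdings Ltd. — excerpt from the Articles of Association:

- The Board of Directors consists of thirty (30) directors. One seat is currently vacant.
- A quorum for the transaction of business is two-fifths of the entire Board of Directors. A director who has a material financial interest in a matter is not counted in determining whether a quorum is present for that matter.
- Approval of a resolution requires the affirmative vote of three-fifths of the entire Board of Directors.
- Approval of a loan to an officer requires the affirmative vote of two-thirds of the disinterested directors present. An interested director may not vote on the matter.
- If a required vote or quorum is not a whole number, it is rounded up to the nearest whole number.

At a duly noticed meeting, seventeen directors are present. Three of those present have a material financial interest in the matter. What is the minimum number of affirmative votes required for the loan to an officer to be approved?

10

The loan to an officer requires two-thirds of the disinterested directors present (17 − 3 = 14).
2/3 of 14 = 9.33, rounded up to 10.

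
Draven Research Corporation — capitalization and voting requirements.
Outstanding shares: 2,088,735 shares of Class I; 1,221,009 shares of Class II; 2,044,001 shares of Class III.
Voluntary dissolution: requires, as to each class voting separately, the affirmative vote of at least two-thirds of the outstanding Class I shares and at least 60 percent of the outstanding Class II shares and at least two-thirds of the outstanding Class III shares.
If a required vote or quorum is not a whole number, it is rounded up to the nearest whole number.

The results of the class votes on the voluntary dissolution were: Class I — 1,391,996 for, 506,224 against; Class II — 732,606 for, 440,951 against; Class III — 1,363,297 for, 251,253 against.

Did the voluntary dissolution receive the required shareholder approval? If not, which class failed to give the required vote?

Class I: 2/3 of 2088735 = 1392490; 1,392,490 required, 1,391,996 in favor — not approved.
Class II: 3/5 of 1221009 = 732605.40, rounded up to 732606; 732,606 required, 732,606 in favor — approved.
Class III: 2/3 of 2044001 = 1362667.33, rounded up to 1362668; 1,362,668 required, 1,363,297 in favor — approved.

Not approved — the Class I shares did not give the required vote.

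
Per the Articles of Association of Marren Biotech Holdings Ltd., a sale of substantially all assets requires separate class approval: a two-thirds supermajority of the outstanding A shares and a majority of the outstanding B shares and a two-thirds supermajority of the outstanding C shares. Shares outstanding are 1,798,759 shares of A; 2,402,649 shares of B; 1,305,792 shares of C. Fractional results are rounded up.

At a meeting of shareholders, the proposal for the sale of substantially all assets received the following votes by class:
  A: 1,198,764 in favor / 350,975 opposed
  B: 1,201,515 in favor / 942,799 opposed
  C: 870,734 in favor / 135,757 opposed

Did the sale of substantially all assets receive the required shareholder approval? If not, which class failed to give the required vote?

A: 2/3 of 1798759 = 1199172.67, rounded up to 1199173; 1,199,173 required, 1,198,764 in favor — not approved.
B: a majority of 2402649 is 1201325; 1,201,325 required, 1,201,515 in favor — approved.
C: 2/3 of 1305792 = 870528; 870,528 required, 870,734 in favor — approved.

Not approved — the A shares did not give the required vote.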